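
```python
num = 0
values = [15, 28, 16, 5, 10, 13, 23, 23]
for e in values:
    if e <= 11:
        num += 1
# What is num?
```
Trace:
  num=0
  num=0, e=15
  num=0, e=28
  num=0, e=16
  num=1, e=5
  num=2, e=10
  num=2, e=13
  num=2, e=23
  num=2, e=23

Final answer: 2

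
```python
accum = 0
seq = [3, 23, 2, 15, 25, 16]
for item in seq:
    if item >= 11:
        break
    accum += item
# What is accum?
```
Trace:
  accum=0
  accum=3, item=3
  accum=3, item=23

Final answer: 3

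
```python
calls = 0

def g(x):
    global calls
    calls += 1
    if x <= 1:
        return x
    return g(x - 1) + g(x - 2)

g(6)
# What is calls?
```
Call trace (a repeated sub-call is expanded the first time; later identical calls just restate its return value):
g(x=6)
  g(x=5)
    g(x=4)
      g(x=3)
        g(x=2)
          g(x=1)
          -> return 1
          g(x=0)
          -> return 0
        -> return 1
        g(x=1)
        -> return 1
      -> return 2
      g(x=2) -> return 1  (same call as traced above)
    -> return 3
    g(x=3) -> return 2  (same call as traced above)
  -> return 5
  g(x=4) -> return 3  (same call as traced above)
-> return 8

calls is incremented once per call, so count the calls in each subtree. Let C(x) = number of calls made by g(x).
C(0) = C(1) = 1 (base case, no recursion); C(x) = 1 + C(x - 1) + C(x - 2) otherwise.
C(2) = 1 + C(1) + C(0) = 1 + 1 + 1 = 3
C(3) = 1 + C(2) + C(1) = 1 + 3 + 1 = 5
C(4) = 1 + C(3) + C(2) = 1 + 5 + 3 = 9
C(5) = 1 + C(4) + C(3) = 1 + 9 + 5 = 15
C(6) = 1 + C(5) + C(4) = 1 + 15 + 9 = 25
calls = C(6) = 25

Final answer: 25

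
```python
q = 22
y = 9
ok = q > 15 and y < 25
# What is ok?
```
Trace:
  q=22
  q=22, y=9
  q=22, y=9, ok=True

Final answer: True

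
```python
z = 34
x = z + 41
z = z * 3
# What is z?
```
Trace:
  z=34
  z=34, x=75
  z=102, x=75

Final answer: 102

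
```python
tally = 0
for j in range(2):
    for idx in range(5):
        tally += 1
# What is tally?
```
Trace:
  tally=0
  tally=1, j=0, idx=0
  tally=2, j=0, idx=1
  tally=3, j=0, idx=2
  tally=4, j=0, idx=3
  tally=5, j=0, idx=4
  tally=6, j=1, idx=0
  tally=7, j=1, idx=1
  tally=8, j=1, idx=2
  tally=9, j=1, idx=3
  tally=10, j=1, idx=4

Final answer: 10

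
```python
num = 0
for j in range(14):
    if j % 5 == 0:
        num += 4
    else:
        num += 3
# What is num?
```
Trace:
  num=0
  num=4, j=0
  num=7, j=1
  num=10, j=2
  num=13, j=3
  num=16, j=4
  num=20, j=5
  num=23, j=6
  num=26, j=7
  num=29, j=8
  num=32, j=9
  num=36, j=10
  num=39, j=11
  num=42, j=12
  num=45, j=13

Final answer: 45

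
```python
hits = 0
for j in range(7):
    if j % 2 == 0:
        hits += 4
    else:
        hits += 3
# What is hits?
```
Trace:
  hits=0
  hits=4, j=0
  hits=7, j=1
  hits=11, j=2
  hits=14, j=3
  hits=18, j=4
  hits=21, j=5
  hits=25, j=6

Final answer: 25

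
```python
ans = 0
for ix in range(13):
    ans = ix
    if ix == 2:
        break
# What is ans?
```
Trace:
  ans=0
  ans=0, ix=0
  ans=1, ix=1
  ans=2, ix=2

Final answer: 2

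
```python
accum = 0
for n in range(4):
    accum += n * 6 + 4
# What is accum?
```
Trace:
  accum=0
  accum=4, n=0
  accum=14, n=1
  accum=30, n=2
  accum=52, n=3

Final answer: 52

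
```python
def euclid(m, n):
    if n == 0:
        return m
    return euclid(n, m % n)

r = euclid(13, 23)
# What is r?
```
Call trace:
euclid(m=13, n=23)
  euclid(m=23, n=13)
    euclid(m=13, n=10)
      euclid(m=10, n=3)
        euclid(m=3, n=1)
          euclid(m=1, n=0)
          -> return 1
        -> return 1
      -> return 1
    -> return 1
  -> return 1
-> return 1

Final answer: 1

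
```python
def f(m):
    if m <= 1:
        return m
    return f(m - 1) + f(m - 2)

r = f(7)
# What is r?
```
Call trace (a repeated sub-call is expanded the first time; later identical calls just restate its return value):
f(m=7)
  f(m=6)
    f(m=5)
      f(m=4)
        f(m=3)
          f(m=2)
            f(m=1)
            -> return 1
            f(m=0)
            -> return 0
          -> return 1
          f(m=1)
          -> return 1
        -> return 2
        f(m=2) -> return 1  (same call as traced above)
      -> return 3
      f(m=3) -> return 2  (same call as traced above)
    -> return 5
    f(m=4) -> return 3  (same call as traced above)
  -> return 8
  f(m=5) -> return 5  (same call as traced above)
-> return 13

Final answer: 13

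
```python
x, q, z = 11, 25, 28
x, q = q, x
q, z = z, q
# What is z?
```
Trace:
  x=11, q=25, z=28
  x=25, q=11, z=28
  x=25, q=28, z=11

Final answer: 11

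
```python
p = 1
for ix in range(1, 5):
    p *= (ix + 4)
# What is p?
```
Trace:
  p=1
  p=5, ix=1
  p=30, ix=2
  p=210, ix=3
  p=1680, ix=4

Final answer: 1680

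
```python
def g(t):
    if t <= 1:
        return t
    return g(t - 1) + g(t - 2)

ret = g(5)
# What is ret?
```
Call trace (a repeated sub-call is expanded the first time; later identical calls just restate its return value):
g(t=5)
  g(t=4)
    g(t=3)
      g(t=2)
        g(t=1)
        -> return 1
        g(t=0)
        -> return 0
      -> return 1
      g(t=1)
      -> return 1
    -> return 2
    g(t=2) -> return 1  (same call as traced above)
  -> return 3
  g(t=3) -> return 2  (same call as traced above)
-> return 5

Final answer: 5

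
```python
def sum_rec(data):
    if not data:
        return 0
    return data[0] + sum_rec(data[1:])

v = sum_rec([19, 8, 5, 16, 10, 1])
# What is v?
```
Call trace:
sum_rec(data=[19, 8, 5, 16, 10, 1])
  sum_rec(data=[8, 5, 16, 10, 1])
    sum_rec(data=[5, 16, 10, 1])
      sum_rec(data=[16, 10, 1])
        sum_rec(data=[10, 1])
          sum_rec(data=[1])
            sum_rec(data=[])
            -> return 0
          -> return 1
        -> return 11
      -> return 27
    -> return 32
  -> return 40
-> return 59

Final answer: 59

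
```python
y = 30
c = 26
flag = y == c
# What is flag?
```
Trace:
  y=30
  y=30, c=26
  y=30, c=26, flag=False

Final answer: False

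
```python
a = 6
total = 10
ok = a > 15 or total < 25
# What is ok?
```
Trace:
  a=6
  a=6, total=10
  a=6, total=10, ok=True

Final answer: True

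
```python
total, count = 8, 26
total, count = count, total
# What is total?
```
Trace:
  total=8, count=26
  total=26, count=8

Final answer: 26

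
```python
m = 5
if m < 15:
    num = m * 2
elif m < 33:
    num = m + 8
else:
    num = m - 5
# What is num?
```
Trace:
  m=5
  m=5, num=10

Final answer: 10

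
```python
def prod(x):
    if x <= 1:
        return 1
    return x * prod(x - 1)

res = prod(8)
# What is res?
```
Call trace:
prod(x=8)
  prod(x=7)
    prod(x=6)
      prod(x=5)
        prod(x=4)
          prod(x=3)
            prod(x=2)
              prod(x=1)
              -> return 1
            -> return 2
          -> return 6
        -> return 24
      -> return 120
    -> return 720
  -> return 5040
-> return 40320

Final answer: 40320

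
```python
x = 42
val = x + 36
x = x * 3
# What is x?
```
Trace:
  x=42
  x=42, val=78
  x=126, val=78

Final answer: 126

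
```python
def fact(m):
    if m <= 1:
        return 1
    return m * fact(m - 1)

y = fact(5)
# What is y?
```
Call trace:
fact(m=5)
  fact(m=4)
    fact(m=3)
      fact(m=2)
        fact(m=1)
        -> return 1
      -> return 2
    -> return 6
  -> return 24
-> return 120

Final answer: 120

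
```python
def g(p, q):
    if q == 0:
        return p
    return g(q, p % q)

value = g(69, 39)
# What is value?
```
Call trace:
g(p=69, q=39)
  g(p=39, q=30)
    g(p=30, q=9)
      g(p=9, q=3)
        g(p=3, q=0)
        -> return 3
      -> return 3
    -> return 3
  -> return 3
-> return 3

Final answer: 3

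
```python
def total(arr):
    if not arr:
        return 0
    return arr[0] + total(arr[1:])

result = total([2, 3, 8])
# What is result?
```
Call trace:
total(arr=[2, 3, 8])
  total(arr=[3, 8])
    total(arr=[8])
      total(arr=[])
      -> return 0
    -> return 8
  -> return 11
-> return 13

Final answer: 13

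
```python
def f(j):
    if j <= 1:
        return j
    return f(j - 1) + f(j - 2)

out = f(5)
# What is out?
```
Call trace (a repeated sub-call is expanded the first time; later identical calls just restate its return value):
f(j=5)
  f(j=4)
    f(j=3)
      f(j=2)
        f(j=1)
        -> return 1
        f(j=0)
        -> return 0
      -> return 1
      f(j=1)
      -> return 1
    -> return 2
    f(j=2) -> return 1  (same call as traced above)
  -> return 3
  f(j=3) -> return 2  (same call as traced above)
-> return 5

Final answer: 5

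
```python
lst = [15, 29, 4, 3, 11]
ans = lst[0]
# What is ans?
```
Trace:
  lst=[15, 29, 4, 3, 11]
  lst=[15, 29, 4, 3, 11], ans=15

Final answer: 15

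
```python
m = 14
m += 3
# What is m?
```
Trace:
  m=14
  m=17

Final answer: 17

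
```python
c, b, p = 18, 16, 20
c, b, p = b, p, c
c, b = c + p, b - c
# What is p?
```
Trace:
  c=18, b=16, p=20
  c=16, b=20, p=18
  c=34, b=4, p=18

Final answer: 18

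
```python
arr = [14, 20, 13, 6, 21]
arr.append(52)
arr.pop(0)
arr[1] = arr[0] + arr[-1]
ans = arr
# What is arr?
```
Trace:
  arr=[14, 20, 13, 6, 21]
  arr=[14, 20, 13, 6, 21, 52]
  arr=[20, 13, 6, 21, 52]
  arr=[20, 72, 6, 21, 52]
  arr=[20, 72, 6, 21, 52], ans=[20, 72, 6, 21, 52]

Final answer: [20, 72, 6, 21, 52]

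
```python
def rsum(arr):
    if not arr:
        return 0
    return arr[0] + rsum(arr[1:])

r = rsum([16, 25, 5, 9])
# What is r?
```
Call trace:
rsum(arr=[16, 25, 5, 9])
  rsum(arr=[25, 5, 9])
    rsum(arr=[5, 9])
      rsum(arr=[9])
        rsum(arr=[])
        -> return 0
      -> return 9
    -> return 14
  -> return 39
-> return 55

Final answer: 55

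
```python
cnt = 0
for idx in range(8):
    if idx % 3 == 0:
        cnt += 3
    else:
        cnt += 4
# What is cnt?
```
Trace:
  cnt=0
  cnt=3, idx=0
  cnt=7, idx=1
  cnt=11, idx=2
  cnt=14, idx=3
  cnt=18, idx=4
  cnt=22, idx=5
  cnt=25, idx=6
  cnt=29, idx=7

Final answer: 29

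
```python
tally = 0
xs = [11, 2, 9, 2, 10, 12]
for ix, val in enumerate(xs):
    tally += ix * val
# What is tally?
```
Trace:
  tally=0
  tally=0, ix=0, val=11
  tally=2, ix=1, val=2
  tally=20, ix=2, val=9
  tally=26, ix=3, val=2
  tally=66, ix=4, val=10
  tally=126, ix=5, val=12

Final answer: 126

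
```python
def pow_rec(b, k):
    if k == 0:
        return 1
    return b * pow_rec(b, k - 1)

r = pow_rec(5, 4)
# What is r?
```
Call trace:
pow_rec(b=5, k=4)
  pow_rec(b=5, k=3)
    pow_rec(b=5, k=2)
      pow_rec(b=5, k=1)
        pow_rec(b=5, k=0)
        -> return 1
      -> return 5
    -> return 25
  -> return 125
-> return 625

Final answer: 625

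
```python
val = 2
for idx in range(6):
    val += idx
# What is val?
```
Trace:
  val=2
  val=2, idx=0
  val=3, idx=1
  val=5, idx=2
  val=8, idx=3
  val=12, idx=4
  val=17, idx=5

Final answer: 17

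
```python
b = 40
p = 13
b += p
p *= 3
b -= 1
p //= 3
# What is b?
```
Trace:
  b=40
  b=40, p=13
  b=53, p=13
  b=53, p=39
  b=52, p=39
  b=52, p=13

Final answer: 52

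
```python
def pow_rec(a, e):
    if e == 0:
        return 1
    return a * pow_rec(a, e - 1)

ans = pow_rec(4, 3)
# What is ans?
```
Call trace:
pow_rec(a=4, e=3)
  pow_rec(a=4, e=2)
    pow_rec(a=4, e=1)
      pow_rec(a=4, e=0)
      -> return 1
    -> return 4
  -> return 16
-> return 64

Final answer: 64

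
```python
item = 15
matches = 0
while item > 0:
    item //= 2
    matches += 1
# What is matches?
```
Trace:
  item=15
  item=15, matches=0
  item=7, matches=1
  item=3, matches=2
  item=1, matches=3
  item=0, matches=4

Final answer: 4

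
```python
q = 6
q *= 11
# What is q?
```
Trace:
  q=6
  q=66

Final answer: 66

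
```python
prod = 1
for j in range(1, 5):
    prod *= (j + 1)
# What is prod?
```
Trace:
  prod=1
  prod=2, j=1
  prod=6, j=2
  prod=24, j=3
  prod=120, j=4

Final answer: 120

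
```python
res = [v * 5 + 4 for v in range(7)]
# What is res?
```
Trace:
  v=0
  v=1
  v=2
  v=3
  v=4
  v=5
  v=6
  res=[4, 9, 14, 19, 24, 29, 34]

Final answer: [4, 9, 14, 19, 24, 29, 34]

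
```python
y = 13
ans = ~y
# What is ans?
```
Trace:
  y=13
  y=13, ans=-14

Final answer: -14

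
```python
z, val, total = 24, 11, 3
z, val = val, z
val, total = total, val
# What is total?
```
Trace:
  z=24, val=11, total=3
  z=11, val=24, total=3
  z=11, val=3, total=24

Final answer: 24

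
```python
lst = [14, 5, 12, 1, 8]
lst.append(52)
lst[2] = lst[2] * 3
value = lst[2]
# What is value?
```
Trace:
  lst=[14, 5, 12, 1, 8]
  lst=[14, 5, 12, 1, 8, 52]
  lst=[14, 5, 36, 1, 8, 52]
  lst=[14, 5, 36, 1, 8, 52], value=36

Final answer: 36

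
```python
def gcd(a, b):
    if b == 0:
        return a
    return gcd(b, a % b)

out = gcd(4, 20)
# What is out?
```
Call trace:
gcd(a=4, b=20)
  gcd(a=20, b=4)
    gcd(a=4, b=0)
    -> return 4
  -> return 4
-> return 4

Final answer: 4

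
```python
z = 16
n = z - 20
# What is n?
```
Trace:
  z=16
  z=16, n=-4

Final answer: -4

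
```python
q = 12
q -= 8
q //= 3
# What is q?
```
Trace:
  q=12
  q=4
  q=1

Final answer: 1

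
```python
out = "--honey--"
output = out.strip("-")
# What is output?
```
Trace:
  out='--honey--'
  out='--honey--', output='honey'

Final answer: 'honey'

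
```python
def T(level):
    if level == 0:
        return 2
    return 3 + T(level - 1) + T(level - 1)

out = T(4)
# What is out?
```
Call trace (a repeated sub-call is expanded the first time; later identical calls just restate its return value):
T(level=4)
  T(level=3)
    T(level=2)
      T(level=1)
        T(level=0)
        -> return 2
        T(level=0)
        -> return 2
      -> return 7
      T(level=1) -> return 7  (same call as traced above)
    -> return 17
    T(level=2) -> return 17  (same call as traced above)
  -> return 37
  T(level=3) -> return 37  (same call as traced above)
-> return 77

Final answer: 77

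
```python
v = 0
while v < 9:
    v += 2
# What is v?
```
Trace:
  v=0
  v=2
  v=4
  v=6
  v=8
  v=10

Final answer: 10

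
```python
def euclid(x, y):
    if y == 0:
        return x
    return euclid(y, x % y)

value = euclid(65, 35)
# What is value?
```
Call trace:
euclid(x=65, y=35)
  euclid(x=35, y=30)
    euclid(x=30, y=5)
      euclid(x=5, y=0)
      -> return 5
    -> return 5
  -> return 5
-> return 5

Final answer: 5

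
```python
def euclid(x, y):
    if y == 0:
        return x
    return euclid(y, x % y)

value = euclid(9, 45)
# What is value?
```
Call trace:
euclid(x=9, y=45)
  euclid(x=45, y=9)
    euclid(x=9, y=0)
    -> return 9
  -> return 9
-> return 9

Final answer: 9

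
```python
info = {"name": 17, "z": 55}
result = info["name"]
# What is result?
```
Trace:
  info={'name': 17, 'z': 55}
  info={'name': 17, 'z': 55}, result=17

Final answer: 17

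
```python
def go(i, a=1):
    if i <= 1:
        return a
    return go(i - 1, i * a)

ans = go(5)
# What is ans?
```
Call trace:
go(i=5, a=1)
  go(i=4, a=5)
    go(i=3, a=20)
      go(i=2, a=60)
        go(i=1, a=120)
        -> return 120
      -> return 120
    -> return 120
  -> return 120
-> return 120

Final answer: 120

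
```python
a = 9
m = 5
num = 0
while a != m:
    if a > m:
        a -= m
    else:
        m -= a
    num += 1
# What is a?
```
Trace:
  a=9
  a=9, m=5
  a=9, m=5, num=0
  a=4, m=5, num=1
  a=4, m=1, num=2
  a=3, m=1, num=3
  a=2, m=1, num=4
  a=1, m=1, num=5

Final answer: 1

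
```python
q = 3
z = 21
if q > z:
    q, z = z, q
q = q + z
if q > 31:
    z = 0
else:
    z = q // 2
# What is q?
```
Trace:
  q=3
  q=3, z=21
  q=3, z=21
  q=24, z=21
  q=24, z=12

Final answer: 24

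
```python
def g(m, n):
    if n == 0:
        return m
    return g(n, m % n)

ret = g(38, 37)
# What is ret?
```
Call trace:
g(m=38, n=37)
  g(m=37, n=1)
    g(m=1, n=0)
    -> return 1
  -> return 1
-> return 1

Final answer: 1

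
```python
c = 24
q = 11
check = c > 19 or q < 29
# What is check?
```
Trace:
  c=24
  c=24, q=11
  c=24, q=11, check=True

Final answer: True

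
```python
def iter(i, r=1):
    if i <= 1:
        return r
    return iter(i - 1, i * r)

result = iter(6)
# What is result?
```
Call trace:
iter(i=6, r=1)
  iter(i=5, r=6)
    iter(i=4, r=30)
      iter(i=3, r=120)
        iter(i=2, r=360)
          iter(i=1, r=720)
          -> return 720
        -> return 720
      -> return 720
    -> return 720
  -> return 720
-> return 720

Final answer: 720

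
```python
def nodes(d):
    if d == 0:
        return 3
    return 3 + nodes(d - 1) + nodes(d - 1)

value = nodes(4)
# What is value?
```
Call trace (a repeated sub-call is expanded the first time; later identical calls just restate its return value):
nodes(d=4)
  nodes(d=3)
    nodes(d=2)
      nodes(d=1)
        nodes(d=0)
        -> return 3
        nodes(d=0)
        -> return 3
      -> return 9
      nodes(d=1) -> return 9  (same call as traced above)
    -> return 21
    nodes(d=2) -> return 21  (same call as traced above)
  -> return 45
  nodes(d=3) -> return 45  (same call as traced above)
-> return 93

Final answer: 93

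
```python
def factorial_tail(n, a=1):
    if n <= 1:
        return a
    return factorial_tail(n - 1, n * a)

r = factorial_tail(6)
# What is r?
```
Call trace:
factorial_tail(n=6, a=1)
  factorial_tail(n=5, a=6)
    factorial_tail(n=4, a=30)
      factorial_tail(n=3, a=120)
        factorial_tail(n=2, a=360)
          factorial_tail(n=1, a=720)
          -> return 720
        -> return 720
      -> return 720
    -> return 720
  -> return 720
-> return 720

Final answer: 720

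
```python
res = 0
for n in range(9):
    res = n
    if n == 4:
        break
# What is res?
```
Trace:
  res=0
  res=0, n=0
  res=1, n=1
  res=2, n=2
  res=3, n=3
  res=4, n=4

Final answer: 4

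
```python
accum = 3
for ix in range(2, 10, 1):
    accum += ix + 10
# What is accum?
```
Trace:
  accum=3
  accum=15, ix=2
  accum=28, ix=3
  accum=42, ix=4
  accum=57, ix=5
  accum=73, ix=6
  accum=90, ix=7
  accum=108, ix=8
  accum=127, ix=9

Final answer: 127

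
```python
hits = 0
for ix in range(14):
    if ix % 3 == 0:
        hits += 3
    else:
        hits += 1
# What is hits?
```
Trace:
  hits=0
  hits=3, ix=0
  hits=4, ix=1
  hits=5, ix=2
  hits=8, ix=3
  hits=9, ix=4
  hits=10, ix=5
  hits=13, ix=6
  hits=14, ix=7
  hits=15, ix=8
  hits=18, ix=9
  hits=19, ix=10
  hits=20, ix=11
  hits=23, ix=12
  hits=24, ix=13

Final answer: 24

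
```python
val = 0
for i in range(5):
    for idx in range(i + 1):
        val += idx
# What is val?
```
Trace:
  val=0
  val=0, i=0, idx=0
  val=0, i=1, idx=0
  val=1, i=1, idx=1
  val=1, i=2, idx=0
  val=2, i=2, idx=1
  val=4, i=2, idx=2
  val=4, i=3, idx=0
  val=5, i=3, idx=1
  val=7, i=3, idx=2
  val=10, i=3, idx=3
  val=10, i=4, idx=0
  val=11, i=4, idx=1
  val=13, i=4, idx=2
  val=16, i=4, idx=3
  val=20, i=4, idx=4

Final answer: 20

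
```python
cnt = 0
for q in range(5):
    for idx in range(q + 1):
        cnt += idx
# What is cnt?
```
Trace:
  cnt=0
  cnt=0, q=0, idx=0
  cnt=0, q=1, idx=0
  cnt=1, q=1, idx=1
  cnt=1, q=2, idx=0
  cnt=2, q=2, idx=1
  cnt=4, q=2, idx=2
  cnt=4, q=3, idx=0
  cnt=5, q=3, idx=1
  cnt=7, q=3, idx=2
  cnt=10, q=3, idx=3
  cnt=10, q=4, idx=0
  cnt=11, q=4, idx=1
  cnt=13, q=4, idx=2
  cnt=16, q=4, idx=3
  cnt=20, q=4, idx=4

Final answer: 20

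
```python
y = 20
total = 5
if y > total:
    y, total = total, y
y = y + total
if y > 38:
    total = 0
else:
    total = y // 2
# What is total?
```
Trace:
  y=20
  y=20, total=5
  y=5, total=20
  y=25, total=20
  y=25, total=12

Final answer: 12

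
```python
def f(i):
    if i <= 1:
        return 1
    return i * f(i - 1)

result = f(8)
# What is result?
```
Call trace:
f(i=8)
  f(i=7)
    f(i=6)
      f(i=5)
        f(i=4)
          f(i=3)
            f(i=2)
              f(i=1)
              -> return 1
            -> return 2
          -> return 6
        -> return 24
      -> return 120
    -> return 720
  -> return 5040
-> return 40320

Final answer: 40320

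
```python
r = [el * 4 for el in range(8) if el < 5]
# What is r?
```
Trace:
  el=0
  el=1
  el=2
  el=3
  el=4
  el=5
  el=6
  el=7
  r=[0, 4, 8, 12, 16]

Final answer: [0, 4, 8, 12, 16]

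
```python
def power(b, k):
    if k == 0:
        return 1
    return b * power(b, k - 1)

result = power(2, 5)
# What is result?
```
Call trace:
power(b=2, k=5)
  power(b=2, k=4)
    power(b=2, k=3)
      power(b=2, k=2)
        power(b=2, k=1)
          power(b=2, k=0)
          -> return 1
        -> return 2
      -> return 4
    -> return 8
  -> return 16
-> return 32

Final answer: 32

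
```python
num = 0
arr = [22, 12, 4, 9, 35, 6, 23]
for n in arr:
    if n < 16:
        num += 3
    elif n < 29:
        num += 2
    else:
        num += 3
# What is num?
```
Trace:
  num=0
  num=2, n=22
  num=5, n=12
  num=8, n=4
  num=11, n=9
  num=14, n=35
  num=17, n=6
  num=19, n=23

Final answer: 19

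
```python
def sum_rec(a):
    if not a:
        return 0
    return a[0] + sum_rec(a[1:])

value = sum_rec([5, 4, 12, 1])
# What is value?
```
Call trace:
sum_rec(a=[5, 4, 12, 1])
  sum_rec(a=[4, 12, 1])
    sum_rec(a=[12, 1])
      sum_rec(a=[1])
        sum_rec(a=[])
        -> return 0
      -> return 1
    -> return 13
  -> return 17
-> return 22

Final answer: 22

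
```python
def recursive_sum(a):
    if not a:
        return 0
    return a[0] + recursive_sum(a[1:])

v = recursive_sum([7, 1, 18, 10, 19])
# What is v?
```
Call trace:
recursive_sum(a=[7, 1, 18, 10, 19])
  recursive_sum(a=[1, 18, 10, 19])
    recursive_sum(a=[18, 10, 19])
      recursive_sum(a=[10, 19])
        recursive_sum(a=[19])
          recursive_sum(a=[])
          -> return 0
        -> return 19
      -> return 29
    -> return 47
  -> return 48
-> return 55

Final answer: 55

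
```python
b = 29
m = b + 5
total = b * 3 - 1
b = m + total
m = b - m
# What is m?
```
Trace:
  b=29
  b=29, m=34
  b=29, m=34, total=86
  b=120, m=34, total=86
  b=120, m=86, total=86

Final answer: 86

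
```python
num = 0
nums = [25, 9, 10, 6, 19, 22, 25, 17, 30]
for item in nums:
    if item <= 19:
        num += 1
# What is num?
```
Trace:
  num=0
  num=0, item=25
  num=1, item=9
  num=2, item=10
  num=3, item=6
  num=4, item=19
  num=4, item=22
  num=4, item=25
  num=5, item=17
  num=5, item=30

Final answer: 5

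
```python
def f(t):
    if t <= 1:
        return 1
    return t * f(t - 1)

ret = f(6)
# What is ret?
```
Call trace:
f(t=6)
  f(t=5)
    f(t=4)
      f(t=3)
        f(t=2)
          f(t=1)
          -> return 1
        -> return 2
      -> return 6
    -> return 24
  -> return 120
-> return 720

Final answer: 720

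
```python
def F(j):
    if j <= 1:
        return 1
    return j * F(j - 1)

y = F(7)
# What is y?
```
Call trace:
F(j=7)
  F(j=6)
    F(j=5)
      F(j=4)
        F(j=3)
          F(j=2)
            F(j=1)
            -> return 1
          -> return 2
        -> return 6
      -> return 24
    -> return 120
  -> return 720
-> return 5040

Final answer: 5040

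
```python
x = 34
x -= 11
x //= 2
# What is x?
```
Trace:
  x=34
  x=23
  x=11

Final answer: 11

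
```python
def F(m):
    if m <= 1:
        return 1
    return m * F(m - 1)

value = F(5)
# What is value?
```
Call trace:
F(m=5)
  F(m=4)
    F(m=3)
      F(m=2)
        F(m=1)
        -> return 1
      -> return 2
    -> return 6
  -> return 24
-> return 120

Final answer: 120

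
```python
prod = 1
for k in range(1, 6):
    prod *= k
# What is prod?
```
Trace:
  prod=1
  prod=1, k=1
  prod=2, k=2
  prod=6, k=3
  prod=24, k=4
  prod=120, k=5

Final answer: 120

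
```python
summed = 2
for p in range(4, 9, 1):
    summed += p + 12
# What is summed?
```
Trace:
  summed=2
  summed=18, p=4
  summed=35, p=5
  summed=53, p=6
  summed=72, p=7
  summed=92, p=8

Final answer: 92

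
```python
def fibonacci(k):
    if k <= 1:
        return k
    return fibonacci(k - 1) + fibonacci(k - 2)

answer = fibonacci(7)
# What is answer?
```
Call trace (a repeated sub-call is expanded the first time; later identical calls just restate its return value):
fibonacci(k=7)
  fibonacci(k=6)
    fibonacci(k=5)
      fibonacci(k=4)
        fibonacci(k=3)
          fibonacci(k=2)
            fibonacci(k=1)
            -> return 1
            fibonacci(k=0)
            -> return 0
          -> return 1
          fibonacci(k=1)
          -> return 1
        -> return 2
        fibonacci(k=2) -> return 1  (same call as traced above)
      -> return 3
      fibonacci(k=3) -> return 2  (same call as traced above)
    -> return 5
    fibonacci(k=4) -> return 3  (same call as traced above)
  -> return 8
  fibonacci(k=5) -> return 5  (same call as traced above)
-> return 13

Final answer: 13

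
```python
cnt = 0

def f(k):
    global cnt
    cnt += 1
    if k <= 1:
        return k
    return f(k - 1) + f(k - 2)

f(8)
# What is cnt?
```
Call trace (a repeated sub-call is expanded the first time; later identical calls just restate its return value):
f(k=8)
  f(k=7)
    f(k=6)
      f(k=5)
        f(k=4)
          f(k=3)
            f(k=2)
              f(k=1)
              -> return 1
              f(k=0)
              -> return 0
            -> return 1
            f(k=1)
            -> return 1
          -> return 2
          f(k=2) -> return 1  (same call as traced above)
        -> return 3
        f(k=3) -> return 2  (same call as traced above)
      -> return 5
      f(k=4) -> return 3  (same call as traced above)
    -> return 8
    f(k=5) -> return 5  (same call as traced above)
  -> return 13
  f(k=6) -> return 8  (same call as traced above)
-> return 21

cnt is incremented once per call, so count the calls in each subtree. Let C(k) = number of calls made by f(k).
C(0) = C(1) = 1 (base case, no recursion); C(k) = 1 + C(k - 1) + C(k - 2) otherwise.
C(2) = 1 + C(1) + C(0) = 1 + 1 + 1 = 3
C(3) = 1 + C(2) + C(1) = 1 + 3 + 1 = 5
C(4) = 1 + C(3) + C(2) = 1 + 5 + 3 = 9
C(5) = 1 + C(4) + C(3) = 1 + 9 + 5 = 15
C(6) = 1 + C(5) + C(4) = 1 + 15 + 9 = 25
C(7) = 1 + C(6) + C(5) = 1 + 25 + 15 = 41
C(8) = 1 + C(7) + C(6) = 1 + 41 + 25 = 67
cnt = C(8) = 67

Final answer: 67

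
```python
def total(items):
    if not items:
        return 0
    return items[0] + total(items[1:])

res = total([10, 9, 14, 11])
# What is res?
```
Call trace:
total(items=[10, 9, 14, 11])
  total(items=[9, 14, 11])
    total(items=[14, 11])
      total(items=[11])
        total(items=[])
        -> return 0
      -> return 11
    -> return 25
  -> return 34
-> return 44

Final answer: 44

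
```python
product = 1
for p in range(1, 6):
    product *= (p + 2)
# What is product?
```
Trace:
  product=1
  product=3, p=1
  product=12, p=2
  product=60, p=3
  product=360, p=4
  product=2520, p=5

Final answer: 2520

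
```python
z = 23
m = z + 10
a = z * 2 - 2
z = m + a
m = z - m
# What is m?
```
Trace:
  z=23
  z=23, m=33
  z=23, m=33, a=44
  z=77, m=33, a=44
  z=77, m=44, a=44

Final answer: 44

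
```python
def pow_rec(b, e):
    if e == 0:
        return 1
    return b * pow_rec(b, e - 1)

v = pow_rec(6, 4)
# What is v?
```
Call trace:
pow_rec(b=6, e=4)
  pow_rec(b=6, e=3)
    pow_rec(b=6, e=2)
      pow_rec(b=6, e=1)
        pow_rec(b=6, e=0)
        -> return 1
      -> return 6
    -> return 36
  -> return 216
-> return 1296

Final answer: 1296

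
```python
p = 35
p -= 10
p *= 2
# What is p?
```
Trace:
  p=35
  p=25
  p=50

Final answer: 50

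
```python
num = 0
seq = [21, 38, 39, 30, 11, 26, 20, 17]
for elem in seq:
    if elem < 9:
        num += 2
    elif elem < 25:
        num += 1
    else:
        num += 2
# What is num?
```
Trace:
  num=0
  num=1, elem=21
  num=3, elem=38
  num=5, elem=39
  num=7, elem=30
  num=8, elem=11
  num=10, elem=26
  num=11, elem=20
  num=12, elem=17

Final answer: 12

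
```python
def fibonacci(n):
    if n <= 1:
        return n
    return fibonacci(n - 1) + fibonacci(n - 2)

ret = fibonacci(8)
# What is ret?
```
Call trace (a repeated sub-call is expanded the first time; later identical calls just restate its return value):
fibonacci(n=8)
  fibonacci(n=7)
    fibonacci(n=6)
      fibonacci(n=5)
        fibonacci(n=4)
          fibonacci(n=3)
            fibonacci(n=2)
              fibonacci(n=1)
              -> return 1
              fibonacci(n=0)
              -> return 0
            -> return 1
            fibonacci(n=1)
            -> return 1
          -> return 2
          fibonacci(n=2) -> return 1  (same call as traced above)
        -> return 3
        fibonacci(n=3) -> return 2  (same call as traced above)
      -> return 5
      fibonacci(n=4) -> return 3  (same call as traced above)
    -> return 8
    fibonacci(n=5) -> return 5  (same call as traced above)
  -> return 13
  fibonacci(n=6) -> return 8  (same call as traced above)
-> return 21

Final answer: 21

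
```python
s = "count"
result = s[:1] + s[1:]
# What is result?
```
Trace:
  s='count'
  s='count', result='count'

Final answer: 'count'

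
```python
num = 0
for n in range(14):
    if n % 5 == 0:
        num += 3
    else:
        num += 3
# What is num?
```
Trace:
  num=0
  num=3, n=0
  num=6, n=1
  num=9, n=2
  num=12, n=3
  num=15, n=4
  num=18, n=5
  num=21, n=6
  num=24, n=7
  num=27, n=8
  num=30, n=9
  num=33, n=10
  num=36, n=11
  num=39, n=12
  num=42, n=13

Final answer: 42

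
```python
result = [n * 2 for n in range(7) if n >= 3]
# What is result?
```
Trace:
  n=0
  n=1
  n=2
  n=3
  n=4
  n=5
  n=6
  result=[6, 8, 10, 12]

Final answer: [6, 8, 10, 12]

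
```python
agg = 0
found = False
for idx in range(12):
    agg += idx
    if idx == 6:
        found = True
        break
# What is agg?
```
Trace:
  agg=0
  agg=0, found=False
  agg=0, found=False, idx=0
  agg=1, found=False, idx=1
  agg=3, found=False, idx=2
  agg=6, found=False, idx=3
  agg=10, found=False, idx=4
  agg=15, found=False, idx=5
  agg=21, found=True, idx=6

Final answer: 21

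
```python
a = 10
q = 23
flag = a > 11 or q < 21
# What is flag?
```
Trace:
  a=10
  a=10, q=23
  a=10, q=23, flag=False

Final answer: False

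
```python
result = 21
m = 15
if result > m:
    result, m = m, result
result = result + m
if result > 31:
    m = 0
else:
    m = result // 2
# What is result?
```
Trace:
  result=21
  result=21, m=15
  result=15, m=21
  result=36, m=21
  result=36, m=0

Final answer: 36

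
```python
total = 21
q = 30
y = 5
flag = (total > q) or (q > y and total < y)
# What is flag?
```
Trace:
  total=21
  total=21, q=30
  total=21, q=30, y=5
  total=21, q=30, y=5, flag=False

Final answer: False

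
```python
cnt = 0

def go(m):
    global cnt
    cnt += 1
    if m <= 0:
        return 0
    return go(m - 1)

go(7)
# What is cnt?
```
Call trace:
go(m=7)
  go(m=6)
    go(m=5)
      go(m=4)
        go(m=3)
          go(m=2)
            go(m=1)
              go(m=0)
              -> return 0
            -> return 0
          -> return 0
        -> return 0
      -> return 0
    -> return 0
  -> return 0
-> return 0

cnt is incremented once per call. go is entered once for each m = 7, 6, 5, 4, 3, 2, 1, 0 (the m <= 0 call returns without recursing), i.e. 7 + 1 calls.
cnt = 8

Final answer: 8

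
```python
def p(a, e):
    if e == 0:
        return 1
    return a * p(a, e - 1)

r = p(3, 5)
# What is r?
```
Call trace:
p(a=3, e=5)
  p(a=3, e=4)
    p(a=3, e=3)
      p(a=3, e=2)
        p(a=3, e=1)
          p(a=3, e=0)
          -> return 1
        -> return 3
      -> return 9
    -> return 27
  -> return 81
-> return 243

Final answer: 243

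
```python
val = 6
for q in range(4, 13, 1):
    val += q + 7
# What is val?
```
Trace:
  val=6
  val=17, q=4
  val=29, q=5
  val=42, q=6
  val=56, q=7
  val=71, q=8
  val=87, q=9
  val=104, q=10
  val=122, q=11
  val=141, q=12

Final answer: 141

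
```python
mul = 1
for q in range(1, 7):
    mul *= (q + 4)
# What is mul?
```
Trace:
  mul=1
  mul=5, q=1
  mul=30, q=2
  mul=210, q=3
  mul=1680, q=4
  mul=15120, q=5
  mul=151200, q=6

Final answer: 151200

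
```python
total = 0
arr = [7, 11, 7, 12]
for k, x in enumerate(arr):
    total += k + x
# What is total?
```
Trace:
  total=0
  total=7, k=0, x=7
  total=19, k=1, x=11
  total=28, k=2, x=7
  total=43, k=3, x=12

Final answer: 43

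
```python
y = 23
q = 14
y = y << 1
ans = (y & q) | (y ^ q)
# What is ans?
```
Trace:
  y=23
  y=23, q=14
  y=46, q=14
  y=46, q=14, ans=46

Final answer: 46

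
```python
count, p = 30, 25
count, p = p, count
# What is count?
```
Trace:
  count=30, p=25
  count=25, p=30

Final answer: 25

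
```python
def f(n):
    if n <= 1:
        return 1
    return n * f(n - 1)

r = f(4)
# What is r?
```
Call trace:
f(n=4)
  f(n=3)
    f(n=2)
      f(n=1)
      -> return 1
    -> return 2
  -> return 6
-> return 24

Final answer: 24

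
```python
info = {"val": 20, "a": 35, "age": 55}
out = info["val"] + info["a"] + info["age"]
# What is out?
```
Trace:
  info={'val': 20, 'a': 35, 'age': 55}
  info={'val': 20, 'a': 35, 'age': 55}, out=110

Final answer: 110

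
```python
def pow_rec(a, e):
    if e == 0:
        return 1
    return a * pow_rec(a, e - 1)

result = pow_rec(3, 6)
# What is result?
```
Call trace:
pow_rec(a=3, e=6)
  pow_rec(a=3, e=5)
    pow_rec(a=3, e=4)
      pow_rec(a=3, e=3)
        pow_rec(a=3, e=2)
          pow_rec(a=3, e=1)
            pow_rec(a=3, e=0)
            -> return 1
          -> return 3
        -> return 9
      -> return 27
    -> return 81
  -> return 243
-> return 729

Final answer: 729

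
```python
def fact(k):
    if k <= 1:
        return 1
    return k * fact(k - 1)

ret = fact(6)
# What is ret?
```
Call trace:
fact(k=6)
  fact(k=5)
    fact(k=4)
      fact(k=3)
        fact(k=2)
          fact(k=1)
          -> return 1
        -> return 2
      -> return 6
    -> return 24
  -> return 120
-> return 720

Final answer: 720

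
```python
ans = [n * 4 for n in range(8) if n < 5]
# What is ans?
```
Trace:
  n=0
  n=1
  n=2
  n=3
  n=4
  n=5
  n=6
  n=7
  ans=[0, 4, 8, 12, 16]

Final answer: [0, 4, 8, 12, 16]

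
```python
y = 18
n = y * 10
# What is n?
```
Trace:
  y=18
  y=18, n=180

Final answer: 180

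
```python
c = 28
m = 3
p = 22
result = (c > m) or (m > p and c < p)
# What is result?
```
Trace:
  c=28
  c=28, m=3
  c=28, m=3, p=22
  c=28, m=3, p=22, result=True

Final answer: True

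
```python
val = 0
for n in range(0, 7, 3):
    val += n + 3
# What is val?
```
Trace:
  val=0
  val=3, n=0
  val=9, n=3
  val=18, n=6

Final answer: 18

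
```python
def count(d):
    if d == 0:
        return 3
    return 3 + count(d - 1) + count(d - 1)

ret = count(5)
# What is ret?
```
Call trace (a repeated sub-call is expanded the first time; later identical calls just restate its return value):
count(d=5)
  count(d=4)
    count(d=3)
      count(d=2)
        count(d=1)
          count(d=0)
          -> return 3
          count(d=0)
          -> return 3
        -> return 9
        count(d=1) -> return 9  (same call as traced above)
      -> return 21
      count(d=2) -> return 21  (same call as traced above)
    -> return 45
    count(d=3) -> return 45  (same call as traced above)
  -> return 93
  count(d=4) -> return 93  (same call as traced above)
-> return 189

Final answer: 189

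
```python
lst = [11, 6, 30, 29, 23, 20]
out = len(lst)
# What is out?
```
Trace:
  lst=[11, 6, 30, 29, 23, 20]
  lst=[11, 6, 30, 29, 23, 20], out=6

Final answer: 6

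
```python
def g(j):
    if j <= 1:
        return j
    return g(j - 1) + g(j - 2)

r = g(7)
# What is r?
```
Call trace (a repeated sub-call is expanded the first time; later identical calls just restate its return value):
g(j=7)
  g(j=6)
    g(j=5)
      g(j=4)
        g(j=3)
          g(j=2)
            g(j=1)
            -> return 1
            g(j=0)
            -> return 0
          -> return 1
          g(j=1)
          -> return 1
        -> return 2
        g(j=2) -> return 1  (same call as traced above)
      -> return 3
      g(j=3) -> return 2  (same call as traced above)
    -> return 5
    g(j=4) -> return 3  (same call as traced above)
  -> return 8
  g(j=5) -> return 5  (same call as traced above)
-> return 13

Final answer: 13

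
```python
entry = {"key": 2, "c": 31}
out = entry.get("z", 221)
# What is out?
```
Trace:
  entry={'key': 2, 'c': 31}
  entry={'key': 2, 'c': 31}, out=221

Final answer: 221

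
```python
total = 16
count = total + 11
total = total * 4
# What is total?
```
Trace:
  total=16
  total=16, count=27
  total=64, count=27

Final answer: 64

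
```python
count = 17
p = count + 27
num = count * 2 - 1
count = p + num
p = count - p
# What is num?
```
Trace:
  count=17
  count=17, p=44
  count=17, p=44, num=33
  count=77, p=44, num=33
  count=77, p=33, num=33

Final answer: 33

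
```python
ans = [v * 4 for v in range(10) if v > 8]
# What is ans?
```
Trace:
  v=0
  v=1
  v=2
  v=3
  v=4
  v=5
  v=6
  v=7
  v=8
  v=9
  ans=[36]

Final answer: [36]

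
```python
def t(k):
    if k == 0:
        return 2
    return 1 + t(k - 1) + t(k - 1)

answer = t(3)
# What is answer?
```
Call trace (a repeated sub-call is expanded the first time; later identical calls just restate its return value):
t(k=3)
  t(k=2)
    t(k=1)
      t(k=0)
      -> return 2
      t(k=0)
      -> return 2
    -> return 5
    t(k=1) -> return 5  (same call as traced above)
  -> return 11
  t(k=2) -> return 11  (same call as traced above)
-> return 23

Final answer: 23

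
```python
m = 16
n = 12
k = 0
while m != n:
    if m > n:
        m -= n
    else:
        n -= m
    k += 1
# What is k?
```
Trace:
  m=16
  m=16, n=12
  m=16, n=12, k=0
  m=4, n=12, k=1
  m=4, n=8, k=2
  m=4, n=4, k=3

Final answer: 3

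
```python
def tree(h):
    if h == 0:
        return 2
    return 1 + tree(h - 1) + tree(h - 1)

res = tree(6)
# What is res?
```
Call trace (a repeated sub-call is expanded the first time; later identical calls just restate its return value):
tree(h=6)
  tree(h=5)
    tree(h=4)
      tree(h=3)
        tree(h=2)
          tree(h=1)
            tree(h=0)
            -> return 2
            tree(h=0)
            -> return 2
          -> return 5
          tree(h=1) -> return 5  (same call as traced above)
        -> return 11
        tree(h=2) -> return 11  (same call as traced above)
      -> return 23
      tree(h=3) -> return 23  (same call as traced above)
    -> return 47
    tree(h=4) -> return 47  (same call as traced above)
  -> return 95
  tree(h=5) -> return 95  (same call as traced above)
-> return 191

Final answer: 191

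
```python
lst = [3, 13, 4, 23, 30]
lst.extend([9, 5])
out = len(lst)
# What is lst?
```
Trace:
  lst=[3, 13, 4, 23, 30]
  lst=[3, 13, 4, 23, 30, 9, 5]
  lst=[3, 13, 4, 23, 30, 9, 5], out=7

Final answer: [3, 13, 4, 23, 30, 9, 5]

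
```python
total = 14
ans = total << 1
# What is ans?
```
Trace:
  total=14
  total=14, ans=28

Final answer: 28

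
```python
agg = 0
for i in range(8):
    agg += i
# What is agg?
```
Trace:
  agg=0
  agg=0, i=0
  agg=1, i=1
  agg=3, i=2
  agg=6, i=3
  agg=10, i=4
  agg=15, i=5
  agg=21, i=6
  agg=28, i=7

Final answer: 28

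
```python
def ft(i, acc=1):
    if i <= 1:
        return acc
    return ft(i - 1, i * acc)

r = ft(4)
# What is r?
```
Call trace:
ft(i=4, acc=1)
  ft(i=3, acc=4)
    ft(i=2, acc=12)
      ft(i=1, acc=24)
      -> return 24
    -> return 24
  -> return 24
-> return 24

Final answer: 24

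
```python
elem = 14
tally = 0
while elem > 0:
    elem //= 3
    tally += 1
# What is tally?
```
Trace:
  elem=14
  elem=14, tally=0
  elem=4, tally=1
  elem=1, tally=2
  elem=0, tally=3

Final answer: 3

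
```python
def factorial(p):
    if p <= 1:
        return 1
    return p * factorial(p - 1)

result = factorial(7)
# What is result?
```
Call trace:
factorial(p=7)
  factorial(p=6)
    factorial(p=5)
      factorial(p=4)
        factorial(p=3)
          factorial(p=2)
            factorial(p=1)
            -> return 1
          -> return 2
        -> return 6
      -> return 24
    -> return 120
  -> return 720
-> return 5040

Final answer: 5040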